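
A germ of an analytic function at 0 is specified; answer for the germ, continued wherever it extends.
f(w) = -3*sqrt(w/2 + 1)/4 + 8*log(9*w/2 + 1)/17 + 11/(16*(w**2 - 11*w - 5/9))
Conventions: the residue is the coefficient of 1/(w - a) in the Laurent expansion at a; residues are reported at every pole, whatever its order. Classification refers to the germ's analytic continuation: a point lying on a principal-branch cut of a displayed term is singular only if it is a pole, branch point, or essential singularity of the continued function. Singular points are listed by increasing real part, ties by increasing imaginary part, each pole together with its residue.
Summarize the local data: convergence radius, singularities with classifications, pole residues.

Radius of convergence at 0: -11/2 + (1/6)*sqrt(1109).
At -2: an algebraic (square-root) branch point.
At -2/9: a logarithmic branch point.
At 11/2 - (1/6)*sqrt(1109): a pole of order 1; residue -(33/17744)*sqrt(1109).
At 11/2 + (1/6)*sqrt(1109): a pole of order 1; residue (33/17744)*sqrt(1109).

Denominator factor (w**2 - 11*w - 5/9): discriminant 1109/9, real irrational roots 11/2 + (1/6)*sqrt(1109) and 11/2 - (1/6)*sqrt(1109); poles of order 1, moduli 11/2 + (1/6)*sqrt(1109) and -11/2 + (1/6)*sqrt(1109).
Branch term (8/17)*log(1 - w/(-2/9)): its argument vanishes at w = -2/9, a logarithmic branch point, modulus 2/9.
Branch term (-3/4)*sqrt(1 - w/(-2)): its argument vanishes at w = -2, a square-root branch point, modulus 2.
The radius of convergence is the smallest modulus among the singular points: -11/2 + (1/6)*sqrt(1109).
The branch terms are analytic at 11/2 - (1/6)*sqrt(1109) and contribute nothing to the residue; only the rational part matters.
The factor w**2 - 11*w - 5/9 splits as (w - a)(w - a') with a = 11/2 - (1/6)*sqrt(1109), a' = 11/2 + (1/6)*sqrt(1109). At the order-1 pole a set g(w) = (w - a)*(rational part) = [11/16] / (w - a').
Simple pole: residue = g(a) at a = 11/2 - (1/6)*sqrt(1109), which is -(33/17744)*sqrt(1109).
The branch terms are analytic at 11/2 + (1/6)*sqrt(1109) and contribute nothing to the residue; only the rational part matters.
The factor w**2 - 11*w - 5/9 splits as (w - a)(w - a') with a = 11/2 + (1/6)*sqrt(1109), a' = 11/2 - (1/6)*sqrt(1109). At the order-1 pole a set g(w) = (w - a)*(rational part) = [11/16] / (w - a').
Simple pole: residue = g(a) at a = 11/2 + (1/6)*sqrt(1109), which is (33/17744)*sqrt(1109).
List the singular points by increasing real part (a conjugate pair: the negative imaginary part first).


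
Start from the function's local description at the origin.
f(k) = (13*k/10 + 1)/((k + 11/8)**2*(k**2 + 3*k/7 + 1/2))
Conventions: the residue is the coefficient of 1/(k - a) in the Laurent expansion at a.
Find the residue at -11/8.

The residue is 171808/1085415.

At the order-2 pole -11/8 set g(k) = (k - (-11/8))^2*f(k) = (13*k/10 + 1)/(k**2 + 3*k/7 + 1/2).
Order-2 pole: residue = g'(a); g'(-11/8) = 171808/1085415, so the residue is 171808/1085415.


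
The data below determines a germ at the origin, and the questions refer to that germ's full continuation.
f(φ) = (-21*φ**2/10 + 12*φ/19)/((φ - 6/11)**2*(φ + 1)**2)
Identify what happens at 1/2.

Denominator factors: φ + 1 = 3/2 at φ = 1/2; φ - 6/11 = -1/22 at φ = 1/2 — none vanishes.
So the germ continues analytically to 1/2.

The point is a regular point.


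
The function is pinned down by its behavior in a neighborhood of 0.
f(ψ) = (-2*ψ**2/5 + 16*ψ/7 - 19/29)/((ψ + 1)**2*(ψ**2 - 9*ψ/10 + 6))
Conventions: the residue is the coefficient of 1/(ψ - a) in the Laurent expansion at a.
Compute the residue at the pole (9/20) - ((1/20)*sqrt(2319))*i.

The residue is (-5141/43687) + ((4613669/2937994437)*sqrt(2319))*i.

The factor ψ**2 - 9*ψ/10 + 6 splits as (ψ - a)(ψ - a') with a = (9/20) - ((1/20)*sqrt(2319))*i, a' = (9/20) + ((1/20)*sqrt(2319))*i. At the order-1 pole a set g(ψ) = (ψ - a)*f(ψ) = [(-2*ψ**2/5 + 16*ψ/7 - 19/29)/(ψ + 1)**2] / (ψ - a').
Simple pole: residue = g(a) at a = (9/20) - ((1/20)*sqrt(2319))*i, which is (-5141/43687) + ((4613669/2937994437)*sqrt(2319))*i.


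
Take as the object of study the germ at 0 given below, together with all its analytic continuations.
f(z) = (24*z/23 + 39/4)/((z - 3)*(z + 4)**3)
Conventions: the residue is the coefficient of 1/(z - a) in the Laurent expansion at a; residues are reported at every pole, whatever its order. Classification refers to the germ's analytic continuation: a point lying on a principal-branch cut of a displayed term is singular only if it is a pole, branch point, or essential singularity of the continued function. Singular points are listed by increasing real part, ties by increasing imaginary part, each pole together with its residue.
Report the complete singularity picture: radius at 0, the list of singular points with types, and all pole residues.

Denominator factor (z - 3): pole of order 1 at 3, modulus 3.
Denominator factor (z + 4)^3: pole of order 3 at -4, modulus 4.
The radius of convergence is the smallest modulus among the singular points: 3.
At the order-3 pole -4 set g(z) = (z - (-4))^3*f(z) = (24*z/23 + 39/4)/(z - 3).
Order-3 pole: residue = g''(a)/2; g''(-4) = -1185/15778, so the residue is -1185/31556.
At the order-1 pole 3 set g(z) = (z - (3))*f(z) = (24*z/23 + 39/4)/(z + 4)**3.
Simple pole: residue = g(a) at a = 3, which is 1185/31556.
List the singular points by increasing real part (a conjugate pair: the negative imaginary part first).

Radius of convergence at 0: 3.
At -4: a pole of order 3; residue -1185/31556.
At 3: a pole of order 1; residue 1185/31556.


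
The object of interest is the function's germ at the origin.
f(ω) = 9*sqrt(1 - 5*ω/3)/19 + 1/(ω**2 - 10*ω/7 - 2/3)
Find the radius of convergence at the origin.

The radius of convergence is -5/7 + (1/21)*sqrt(519).

Denominator factor (ω**2 - 10*ω/7 - 2/3): discriminant 692/147, real irrational roots 5/7 + (1/21)*sqrt(519) and 5/7 - (1/21)*sqrt(519); poles of order 1, moduli 5/7 + (1/21)*sqrt(519) and -5/7 + (1/21)*sqrt(519).
Branch term (9/19)*sqrt(1 - ω/(3/5)): its argument vanishes at ω = 3/5, a square-root branch point, modulus 3/5.
The radius of convergence is the smallest modulus among the singular points: -5/7 + (1/21)*sqrt(519).


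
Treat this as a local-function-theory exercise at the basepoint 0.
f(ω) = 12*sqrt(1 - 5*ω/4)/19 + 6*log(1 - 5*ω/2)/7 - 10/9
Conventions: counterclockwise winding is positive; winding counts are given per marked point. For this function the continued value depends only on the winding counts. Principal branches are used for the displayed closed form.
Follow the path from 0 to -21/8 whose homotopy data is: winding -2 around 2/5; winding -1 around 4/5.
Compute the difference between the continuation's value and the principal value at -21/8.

Continued minus principal equals (-(3/19)*sqrt(274)) - ((24/7)*pi)*i.

The rational part is single-valued and drops out of the difference; each branch term changes only by its own monodromy.
(12/19)*sqrt(1 - ω/(4/5)): winding -1 is odd, the square root flips sign, contributing -2*(12/19)*sqrt(1 - (-21/8)/(4/5)) = -2*(12/19)*sqrt(137/32) = -(3/19)*sqrt(274).
(6/7)*log(1 - ω/(2/5)): each positive loop around 2/5 adds 2*pi*i to the log, so winding -2 contributes (6/7)*(-2)*2*pi*i = -(24/7)*pi*i.
Summing the contributions at ω = -21/8 gives (-(3/19)*sqrt(274)) - ((24/7)*pi)*i.


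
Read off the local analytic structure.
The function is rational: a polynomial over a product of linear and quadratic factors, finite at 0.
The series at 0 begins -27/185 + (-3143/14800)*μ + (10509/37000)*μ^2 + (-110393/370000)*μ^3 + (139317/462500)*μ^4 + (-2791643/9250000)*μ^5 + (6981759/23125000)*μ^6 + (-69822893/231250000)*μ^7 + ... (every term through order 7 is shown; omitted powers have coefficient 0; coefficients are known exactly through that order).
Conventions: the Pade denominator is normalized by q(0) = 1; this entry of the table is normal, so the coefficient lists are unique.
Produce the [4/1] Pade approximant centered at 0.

Taylor coefficients needed (read off): a_0 = -27/185, a_1 = -3143/14800, a_2 = 10509/37000, a_3 = -110393/370000, a_4 = 139317/462500, a_5 = -2791643/9250000.
Write the denominator as Q(μ) = 1 + q1*μ. Requiring Q*f - P = O(μ^6) with deg P <= 4 kills the coefficients of μ^5..μ^5 in Q*f:
  μ^5: a_5 + q1*a_4 = 0, i.e. -2791643/9250000 + (139317/462500)*q1 = 0.
Solving this linear system: q1 = 2791643/2786340.
The numerator is Q*f truncated at degree 4: P0 = a_0 = -27/185; P1 = a_1 + q1*a_0 = -9858277/27491888; P2 = a_2 + q1*a_1 = 23508199/329902656; P3 = a_3 + q1*a_2 = -758329/54983776; P4 = a_4 + q1*a_3 = 758329/329902656.

The Pade approximant has numerator coefficients [-27/185, -9858277/27491888, 23508199/329902656, -758329/54983776, 758329/329902656]; denominator coefficients [1, 2791643/2786340].


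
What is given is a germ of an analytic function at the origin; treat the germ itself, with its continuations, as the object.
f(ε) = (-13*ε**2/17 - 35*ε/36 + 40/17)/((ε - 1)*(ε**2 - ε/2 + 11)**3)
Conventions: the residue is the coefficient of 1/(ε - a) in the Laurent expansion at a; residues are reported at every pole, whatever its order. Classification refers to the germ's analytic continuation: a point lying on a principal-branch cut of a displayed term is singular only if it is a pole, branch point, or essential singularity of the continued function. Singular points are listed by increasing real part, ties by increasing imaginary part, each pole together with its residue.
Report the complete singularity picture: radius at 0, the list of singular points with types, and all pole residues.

Radius of convergence at 0: 1.
At (1/4) - ((5/4)*sqrt(7))*i: a pole of order 3; residue (-377/1861551) - ((252114677/665116659375)*sqrt(7))*i.
At (1/4) + ((5/4)*sqrt(7))*i: a pole of order 3; residue (-377/1861551) + ((252114677/665116659375)*sqrt(7))*i.
At 1: a pole of order 1; residue 754/1861551.

Denominator factor (ε**2 - ε/2 + 11)^3: discriminant -175/4, complex-conjugate roots (1/4) + ((5/4)*sqrt(7))*i and (1/4) - ((5/4)*sqrt(7))*i; poles of order 3, moduli sqrt(11) and sqrt(11).
Denominator factor (ε - 1): pole of order 1 at 1, modulus 1.
The radius of convergence is the smallest modulus among the singular points: 1.
The factor ε**2 - ε/2 + 11 splits as (ε - a)(ε - a') with a = (1/4) - ((5/4)*sqrt(7))*i, a' = (1/4) + ((5/4)*sqrt(7))*i. At the order-3 pole a set g(ε) = (ε - a)^3*f(ε) = [(-13*ε**2/17 - 35*ε/36 + 40/17)/(ε - 1)] / (ε - a')^3.
Order-3 pole: residue = g''(a)/2; g''((1/4) - ((5/4)*sqrt(7))*i) = (-754/1861551) - ((504229354/665116659375)*sqrt(7))*i, so the residue is (-377/1861551) - ((252114677/665116659375)*sqrt(7))*i.
The factor ε**2 - ε/2 + 11 splits as (ε - a)(ε - a') with a = (1/4) + ((5/4)*sqrt(7))*i, a' = (1/4) - ((5/4)*sqrt(7))*i. At the order-3 pole a set g(ε) = (ε - a)^3*f(ε) = [(-13*ε**2/17 - 35*ε/36 + 40/17)/(ε - 1)] / (ε - a')^3.
Order-3 pole: residue = g''(a)/2; g''((1/4) + ((5/4)*sqrt(7))*i) = (-754/1861551) + ((504229354/665116659375)*sqrt(7))*i, so the residue is (-377/1861551) + ((252114677/665116659375)*sqrt(7))*i.
At the order-1 pole 1 set g(ε) = (ε - (1))*f(ε) = (-13*ε**2/17 - 35*ε/36 + 40/17)/(ε**2 - ε/2 + 11)**3.
Simple pole: residue = g(a) at a = 1, which is 754/1861551.
List the singular points by increasing real part (a conjugate pair: the negative imaginary part first).


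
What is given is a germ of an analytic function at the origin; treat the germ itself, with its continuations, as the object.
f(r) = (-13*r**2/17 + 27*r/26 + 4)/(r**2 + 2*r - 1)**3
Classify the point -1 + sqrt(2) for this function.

The denominator factor r**2 + 2*r - 1 vanishes at -1 + sqrt(2) and appears to the power 3; the numerator there equals 295/442 + (1135/442)*sqrt(2), nonzero, and no other factor vanishes.
Hence a pole whose order is the multiplicity, 3.

The point is a pole of order 3.


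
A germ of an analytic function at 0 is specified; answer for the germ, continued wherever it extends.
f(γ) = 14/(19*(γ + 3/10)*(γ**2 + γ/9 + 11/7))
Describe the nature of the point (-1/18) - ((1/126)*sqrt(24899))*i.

The denominator factor γ**2 + γ/9 + 11/7 vanishes at (-1/18) - ((1/126)*sqrt(24899))*i and appears to the power 1; the numerator there equals 14/19, nonzero, and no other factor vanishes.
Hence a pole whose order is the multiplicity, 1.

The point is a pole of order 1.


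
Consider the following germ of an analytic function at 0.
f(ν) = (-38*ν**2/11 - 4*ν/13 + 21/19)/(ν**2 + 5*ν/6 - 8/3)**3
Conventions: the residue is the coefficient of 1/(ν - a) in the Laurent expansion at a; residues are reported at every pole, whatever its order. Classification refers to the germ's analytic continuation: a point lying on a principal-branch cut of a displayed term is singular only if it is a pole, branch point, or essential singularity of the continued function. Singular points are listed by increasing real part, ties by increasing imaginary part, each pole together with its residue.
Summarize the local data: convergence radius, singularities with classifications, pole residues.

Radius of convergence at 0: -5/12 + (1/12)*sqrt(409).
At -5/12 - (1/12)*sqrt(409): a pole of order 3; residue -(494931600/185891513093)*sqrt(409).
At -5/12 + (1/12)*sqrt(409): a pole of order 3; residue (494931600/185891513093)*sqrt(409).

Denominator factor (ν**2 + 5*ν/6 - 8/3)^3: discriminant 409/36, real irrational roots -5/12 + (1/12)*sqrt(409) and -5/12 - (1/12)*sqrt(409); poles of order 3, moduli -5/12 + (1/12)*sqrt(409) and 5/12 + (1/12)*sqrt(409).
The radius of convergence is the smallest modulus among the singular points: -5/12 + (1/12)*sqrt(409).
The factor ν**2 + 5*ν/6 - 8/3 splits as (ν - a)(ν - a') with a = -5/12 - (1/12)*sqrt(409), a' = -5/12 + (1/12)*sqrt(409). At the order-3 pole a set g(ν) = (ν - a)^3*f(ν) = [-38*ν**2/11 - 4*ν/13 + 21/19] / (ν - a')^3.
Order-3 pole: residue = g''(a)/2; g''(-5/12 - (1/12)*sqrt(409)) = -(989863200/185891513093)*sqrt(409), so the residue is -(494931600/185891513093)*sqrt(409).
The factor ν**2 + 5*ν/6 - 8/3 splits as (ν - a)(ν - a') with a = -5/12 + (1/12)*sqrt(409), a' = -5/12 - (1/12)*sqrt(409). At the order-3 pole a set g(ν) = (ν - a)^3*f(ν) = [-38*ν**2/11 - 4*ν/13 + 21/19] / (ν - a')^3.
Order-3 pole: residue = g''(a)/2; g''(-5/12 + (1/12)*sqrt(409)) = (989863200/185891513093)*sqrt(409), so the residue is (494931600/185891513093)*sqrt(409).
List the singular points by increasing real part (a conjugate pair: the negative imaginary part first).


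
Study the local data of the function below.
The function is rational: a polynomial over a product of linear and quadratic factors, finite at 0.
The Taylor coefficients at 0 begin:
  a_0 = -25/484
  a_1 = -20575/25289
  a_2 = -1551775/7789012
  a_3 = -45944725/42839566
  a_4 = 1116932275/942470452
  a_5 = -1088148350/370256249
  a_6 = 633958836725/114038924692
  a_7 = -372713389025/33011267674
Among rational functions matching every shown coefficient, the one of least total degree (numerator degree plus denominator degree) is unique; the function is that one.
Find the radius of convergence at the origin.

No rational of total degree below 5 reproduces all 8 coefficients; solving the [2/3] Pade equations on them gives f(k) = (-17*k**2/7 - 40*k/19 - 1/8)/((k - 11/5)**2*(k + 1/2)), whose expansion matches every shown term.
Denominator factor (k - 11/5)^2: pole of order 2 at 11/5, modulus 11/5.
Denominator factor (k + 1/2): pole of order 1 at -1/2, modulus 1/2.
The radius of convergence is the smallest modulus among the singular points: 1/2.

The radius of convergence is 1/2.


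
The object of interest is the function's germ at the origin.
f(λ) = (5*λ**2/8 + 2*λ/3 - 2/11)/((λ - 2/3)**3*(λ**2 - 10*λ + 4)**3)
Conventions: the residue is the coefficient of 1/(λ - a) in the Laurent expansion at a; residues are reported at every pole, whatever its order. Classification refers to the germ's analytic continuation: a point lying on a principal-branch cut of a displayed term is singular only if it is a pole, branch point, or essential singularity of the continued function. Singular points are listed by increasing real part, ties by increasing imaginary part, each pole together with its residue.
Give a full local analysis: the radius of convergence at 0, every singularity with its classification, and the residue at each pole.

Denominator factor (λ**2 - 10*λ + 4)^3: discriminant 84, real irrational roots 5 + sqrt(21) and 5 - sqrt(21); poles of order 3, moduli 5 + sqrt(21) and 5 - sqrt(21).
Denominator factor (λ - 2/3)^3: pole of order 3 at 2/3, modulus 2/3.
The radius of convergence is the smallest modulus among the singular points: 5 - sqrt(21).
The factor λ**2 - 10*λ + 4 splits as (λ - a)(λ - a') with a = 5 - sqrt(21), a' = 5 + sqrt(21). At the order-3 pole a set g(λ) = (λ - a)^3*f(λ) = [(5*λ**2/8 + 2*λ/3 - 2/11)/(λ - 2/3)**3] / (λ - a')^3.
Order-3 pole: residue = g''(a)/2; g''(5 - sqrt(21)) = 13280193/4400000 + (993995309/1509200000)*sqrt(21), so the residue is 13280193/8800000 + (993995309/3018400000)*sqrt(21).
At the order-3 pole 2/3 set g(λ) = (λ - (2/3))^3*f(λ) = (5*λ**2/8 + 2*λ/3 - 2/11)/(λ**2 - 10*λ + 4)**3.
Order-3 pole: residue = g''(a)/2; g''(2/3) = -13280193/2200000, so the residue is -13280193/4400000.
The factor λ**2 - 10*λ + 4 splits as (λ - a)(λ - a') with a = 5 + sqrt(21), a' = 5 - sqrt(21). At the order-3 pole a set g(λ) = (λ - a)^3*f(λ) = [(5*λ**2/8 + 2*λ/3 - 2/11)/(λ - 2/3)**3] / (λ - a')^3.
Order-3 pole: residue = g''(a)/2; g''(5 + sqrt(21)) = 13280193/4400000 - (993995309/1509200000)*sqrt(21), so the residue is 13280193/8800000 - (993995309/3018400000)*sqrt(21).
List the singular points by increasing real part (a conjugate pair: the negative imaginary part first).

Radius of convergence at 0: 5 - sqrt(21).
At 5 - sqrt(21): a pole of order 3; residue 13280193/8800000 + (993995309/3018400000)*sqrt(21).
At 2/3: a pole of order 3; residue -13280193/4400000.
At 5 + sqrt(21): a pole of order 3; residue 13280193/8800000 - (993995309/3018400000)*sqrt(21).


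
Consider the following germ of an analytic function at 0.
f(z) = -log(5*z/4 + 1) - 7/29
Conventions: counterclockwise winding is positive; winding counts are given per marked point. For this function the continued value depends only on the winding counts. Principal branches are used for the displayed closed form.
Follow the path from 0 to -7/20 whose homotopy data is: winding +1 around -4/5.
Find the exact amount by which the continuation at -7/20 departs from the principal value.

The rational part is single-valued and drops out of the difference; each branch term changes only by its own monodromy.
(-1)*log(1 - z/(-4/5)): each positive loop around -4/5 adds 2*pi*i to the log, so winding +1 contributes (-1)*(1)*2*pi*i = -(2)*pi*i.
Summing the contributions at z = -7/20 gives -(2)*pi*i.

Continued minus principal equals -(2)*pi*i.


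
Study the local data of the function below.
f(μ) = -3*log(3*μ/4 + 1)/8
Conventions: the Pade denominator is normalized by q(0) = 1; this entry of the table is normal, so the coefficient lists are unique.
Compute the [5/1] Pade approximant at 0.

The Pade approximant has numerator coefficients [0, -9/32, -9/128, 27/2048, -27/8192, 243/327680]; denominator coefficients [1, 5/8].

Taylor coefficients needed (expand at 0): a_0 = 0, a_1 = -9/32, a_2 = 27/256, a_3 = -27/512, a_4 = 243/8192, a_5 = -729/40960, a_6 = 729/65536.
Write the denominator as Q(μ) = 1 + q1*μ. Requiring Q*f - P = O(μ^7) with deg P <= 5 kills the coefficients of μ^6..μ^6 in Q*f:
  μ^6: a_6 + q1*a_5 = 0, i.e. 729/65536 + (-729/40960)*q1 = 0.
Solving this linear system: q1 = 5/8.
The numerator is Q*f truncated at degree 5: P0 = a_0 = 0; P1 = a_1 + q1*a_0 = -9/32; P2 = a_2 + q1*a_1 = -9/128; P3 = a_3 + q1*a_2 = 27/2048; P4 = a_4 + q1*a_3 = -27/8192; P5 = a_5 + q1*a_4 = 243/327680.


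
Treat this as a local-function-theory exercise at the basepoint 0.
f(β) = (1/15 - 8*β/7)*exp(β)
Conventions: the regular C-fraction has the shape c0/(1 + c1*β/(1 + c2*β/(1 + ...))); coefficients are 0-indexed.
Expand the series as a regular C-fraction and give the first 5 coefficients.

Taylor coefficients (expand at 0): a_0 = 1/15, a_1 = -113/105, a_2 = -233/210, a_3 = -353/630, a_4 = -473/2520.
c0 = a_0 = 1/15. Peel one level at a time: if S = 1 + c*β/S' with S'(0) = 1, then c is the β-coefficient of S and S' = c*β/(S - 1).
S_1 = c0/f = 1 + (113/7)*β + (27169/98)*β^2 + ...; c1 = 113/7.
S_2 = c1*β/(S_1 - 1) = 1 + (-27169/1582)*β + (83089/153228)*β^2 + ...; c2 = -27169/1582.
S_3 = c2*β/(S_2 - 1) = 1 + (581623/18420582)*β + (-277847759/26573564196)*β^2 + ...; c3 = 581623/18420582.
S_4 = c3*β/(S_3 - 1) = 1 + (4485256681/13544670246)*β + ...; c4 = 4485256681/13544670246.

The regular C-fraction coefficients are [1/15, 113/7, -27169/1582, 581623/18420582, 4485256681/13544670246].


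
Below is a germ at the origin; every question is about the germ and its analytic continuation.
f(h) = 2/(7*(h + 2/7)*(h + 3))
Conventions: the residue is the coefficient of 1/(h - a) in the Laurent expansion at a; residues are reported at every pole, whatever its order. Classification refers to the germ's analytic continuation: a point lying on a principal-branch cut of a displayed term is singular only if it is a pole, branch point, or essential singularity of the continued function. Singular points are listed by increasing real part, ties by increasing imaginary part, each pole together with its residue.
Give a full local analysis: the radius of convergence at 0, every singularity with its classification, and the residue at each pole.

Denominator factor (h + 3): pole of order 1 at -3, modulus 3.
Denominator factor (h + 2/7): pole of order 1 at -2/7, modulus 2/7.
The radius of convergence is the smallest modulus among the singular points: 2/7.
At the order-1 pole -3 set g(h) = (h - (-3))*f(h) = 2/(7*(h + 2/7)).
Simple pole: residue = g(a) at a = -3, which is -2/19.
At the order-1 pole -2/7 set g(h) = (h - (-2/7))*f(h) = 2/(7*(h + 3)).
Simple pole: residue = g(a) at a = -2/7, which is 2/19.
List the singular points by increasing real part (a conjugate pair: the negative imaginary part first).

Radius of convergence at 0: 2/7.
At -3: a pole of order 1; residue -2/19.
At -2/7: a pole of order 1; residue 2/19.


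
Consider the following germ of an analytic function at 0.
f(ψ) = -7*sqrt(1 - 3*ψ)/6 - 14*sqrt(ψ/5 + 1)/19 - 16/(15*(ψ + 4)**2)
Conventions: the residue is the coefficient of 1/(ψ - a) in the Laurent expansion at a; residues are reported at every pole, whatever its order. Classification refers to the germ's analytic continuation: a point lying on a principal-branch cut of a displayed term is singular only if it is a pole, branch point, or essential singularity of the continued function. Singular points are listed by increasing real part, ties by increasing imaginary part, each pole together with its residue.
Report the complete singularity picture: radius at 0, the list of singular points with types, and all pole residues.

Radius of convergence at 0: 1/3.
At -5: an algebraic (square-root) branch point.
At -4: a pole of order 2; residue 0.
At 1/3: an algebraic (square-root) branch point.

Denominator factor (ψ + 4)^2: pole of order 2 at -4, modulus 4.
Branch term (-7/6)*sqrt(1 - ψ/(1/3)): its argument vanishes at ψ = 1/3, a square-root branch point, modulus 1/3.
Branch term (-14/19)*sqrt(1 - ψ/(-5)): its argument vanishes at ψ = -5, a square-root branch point, modulus 5.
The radius of convergence is the smallest modulus among the singular points: 1/3.
The branch terms are analytic at -4 and contribute nothing to the residue; only the rational part matters.
At the order-2 pole -4 set g(ψ) = (ψ - (-4))^2*(rational part) = -16/15.
Order-2 pole: residue = g'(a); g'(-4) = 0, so the residue is 0.
List the singular points by increasing real part (a conjugate pair: the negative imaginary part first).


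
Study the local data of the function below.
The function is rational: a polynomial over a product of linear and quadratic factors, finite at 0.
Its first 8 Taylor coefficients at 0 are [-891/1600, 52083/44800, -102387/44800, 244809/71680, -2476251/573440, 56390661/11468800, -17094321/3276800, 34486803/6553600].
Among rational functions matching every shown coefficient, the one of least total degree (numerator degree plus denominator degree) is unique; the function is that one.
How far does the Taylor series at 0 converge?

The radius of convergence is 4/3.

No rational of total degree below 5 reproduces all 8 coefficients; solving the [2/3] Pade equations on them gives f(λ) = (-13*λ**2/9 - 3*λ/14 - 33/25)/(λ + 4/3)**3, whose expansion matches every shown term.
Denominator factor (λ + 4/3)^3: pole of order 3 at -4/3, modulus 4/3.
The radius of convergence is the smallest modulus among the singular points: 4/3.


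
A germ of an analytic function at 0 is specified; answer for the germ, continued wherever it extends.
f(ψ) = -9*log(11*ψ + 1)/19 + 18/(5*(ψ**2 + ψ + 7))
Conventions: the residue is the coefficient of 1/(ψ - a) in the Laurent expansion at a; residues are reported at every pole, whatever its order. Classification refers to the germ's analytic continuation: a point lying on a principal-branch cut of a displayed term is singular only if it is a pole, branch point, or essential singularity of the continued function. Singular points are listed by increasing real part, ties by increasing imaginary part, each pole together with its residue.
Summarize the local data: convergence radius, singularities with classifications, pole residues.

Radius of convergence at 0: 1/11.
At (-1/2) - ((3/2)*sqrt(3))*i: a pole of order 1; residue ((2/5)*sqrt(3))*i.
At (-1/2) + ((3/2)*sqrt(3))*i: a pole of order 1; residue -((2/5)*sqrt(3))*i.
At -1/11: a logarithmic branch point.

Denominator factor (ψ**2 + ψ + 7): discriminant -27, complex-conjugate roots (-1/2) + ((3/2)*sqrt(3))*i and (-1/2) - ((3/2)*sqrt(3))*i; poles of order 1, moduli sqrt(7) and sqrt(7).
Branch term (-9/19)*log(1 - ψ/(-1/11)): its argument vanishes at ψ = -1/11, a logarithmic branch point, modulus 1/11.
The radius of convergence is the smallest modulus among the singular points: 1/11.
The branch term is analytic at (-1/2) - ((3/2)*sqrt(3))*i and contributes nothing to the residue; only the rational part matters.
The factor ψ**2 + ψ + 7 splits as (ψ - a)(ψ - a') with a = (-1/2) - ((3/2)*sqrt(3))*i, a' = (-1/2) + ((3/2)*sqrt(3))*i. At the order-1 pole a set g(ψ) = (ψ - a)*(rational part) = [18/5] / (ψ - a').
Simple pole: residue = g(a) at a = (-1/2) - ((3/2)*sqrt(3))*i, which is ((2/5)*sqrt(3))*i.
The branch term is analytic at (-1/2) + ((3/2)*sqrt(3))*i and contributes nothing to the residue; only the rational part matters.
The factor ψ**2 + ψ + 7 splits as (ψ - a)(ψ - a') with a = (-1/2) + ((3/2)*sqrt(3))*i, a' = (-1/2) - ((3/2)*sqrt(3))*i. At the order-1 pole a set g(ψ) = (ψ - a)*(rational part) = [18/5] / (ψ - a').
Simple pole: residue = g(a) at a = (-1/2) + ((3/2)*sqrt(3))*i, which is -((2/5)*sqrt(3))*i.
List the singular points by increasing real part (a conjugate pair: the negative imaginary part first).


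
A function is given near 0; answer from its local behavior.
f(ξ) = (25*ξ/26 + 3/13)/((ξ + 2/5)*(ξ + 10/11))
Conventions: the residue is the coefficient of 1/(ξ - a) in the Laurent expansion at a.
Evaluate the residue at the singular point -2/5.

The residue is -55/182.

At the order-1 pole -2/5 set g(ξ) = (ξ - (-2/5))*f(ξ) = (25*ξ/26 + 3/13)/(ξ + 10/11).
Simple pole: residue = g(a) at a = -2/5, which is -55/182.


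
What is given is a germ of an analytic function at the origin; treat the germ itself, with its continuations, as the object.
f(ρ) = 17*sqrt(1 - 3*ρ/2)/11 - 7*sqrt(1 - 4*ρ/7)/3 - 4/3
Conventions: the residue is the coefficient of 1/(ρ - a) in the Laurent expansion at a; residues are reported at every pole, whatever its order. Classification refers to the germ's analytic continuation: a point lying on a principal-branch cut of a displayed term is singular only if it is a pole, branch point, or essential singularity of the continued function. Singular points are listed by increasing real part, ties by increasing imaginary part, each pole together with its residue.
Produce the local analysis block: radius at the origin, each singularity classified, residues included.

Branch term (-7/3)*sqrt(1 - ρ/(7/4)): its argument vanishes at ρ = 7/4, a square-root branch point, modulus 7/4.
Branch term (17/11)*sqrt(1 - ρ/(2/3)): its argument vanishes at ρ = 2/3, a square-root branch point, modulus 2/3.
The radius of convergence is the smallest modulus among the singular points: 2/3.
List the singular points by increasing real part (a conjugate pair: the negative imaginary part first).

Radius of convergence at 0: 2/3.
At 2/3: an algebraic (square-root) branch point.
At 7/4: an algebraic (square-root) branch point.


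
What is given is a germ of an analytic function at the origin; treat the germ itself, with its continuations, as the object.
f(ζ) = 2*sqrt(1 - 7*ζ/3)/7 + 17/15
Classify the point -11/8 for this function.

The point is a regular point.

There is no denominator, hence no pole anywhere.
Branch term sqrt(1 - ζ/(3/7)): argument at -11/8 is 101/24, nonzero, so -11/8 is not its branch point (a point on a principal cut is still regular for the continued germ).
So the germ continues analytically to -11/8.


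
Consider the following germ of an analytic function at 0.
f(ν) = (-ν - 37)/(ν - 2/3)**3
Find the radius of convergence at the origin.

Denominator factor (ν - 2/3)^3: pole of order 3 at 2/3, modulus 2/3.
The radius of convergence is the smallest modulus among the singular points: 2/3.

The radius of convergence is 2/3.


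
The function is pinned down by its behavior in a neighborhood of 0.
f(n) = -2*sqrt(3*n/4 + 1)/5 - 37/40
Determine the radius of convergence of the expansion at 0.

Branch term (-2/5)*sqrt(1 - n/(-4/3)): its argument vanishes at n = -4/3, a square-root branch point, modulus 4/3.
The radius of convergence is the smallest modulus among the singular points: 4/3.

The radius of convergence is 4/3.


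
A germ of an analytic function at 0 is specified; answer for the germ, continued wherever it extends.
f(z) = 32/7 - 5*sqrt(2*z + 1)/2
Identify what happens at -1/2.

The point is an algebraic (square-root) branch point.

The term (-5/2)*sqrt(1 - z/(-1/2)) has argument 1 - -1/2/(-1/2) = 0 at -1/2: a square-root (algebraic, two-sheeted) branch point; the remaining terms are analytic or single-valued there.


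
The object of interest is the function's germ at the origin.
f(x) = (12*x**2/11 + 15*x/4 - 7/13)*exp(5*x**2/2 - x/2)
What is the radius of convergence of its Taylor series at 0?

The radius of convergence is infinite.

The factor exp(5*x**2/2 - x/2) is entire and contributes no finite singular point.
The polynomial part has no poles.
No finite singular points: the Taylor series at 0 converges everywhere.


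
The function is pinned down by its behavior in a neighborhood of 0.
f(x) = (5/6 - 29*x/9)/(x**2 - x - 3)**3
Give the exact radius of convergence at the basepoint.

Denominator factor (x**2 - x - 3)^3: discriminant 13, real irrational roots 1/2 + (1/2)*sqrt(13) and 1/2 - (1/2)*sqrt(13); poles of order 3, moduli 1/2 + (1/2)*sqrt(13) and -1/2 + (1/2)*sqrt(13).
The radius of convergence is the smallest modulus among the singular points: -1/2 + (1/2)*sqrt(13).

The radius of convergence is -1/2 + (1/2)*sqrt(13).


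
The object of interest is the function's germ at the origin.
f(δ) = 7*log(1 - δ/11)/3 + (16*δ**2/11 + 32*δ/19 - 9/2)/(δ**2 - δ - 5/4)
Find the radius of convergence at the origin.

The radius of convergence is -1/2 + (1/2)*sqrt(6).

Denominator factor (δ**2 - δ - 5/4): discriminant 6, real irrational roots 1/2 + (1/2)*sqrt(6) and 1/2 - (1/2)*sqrt(6); poles of order 1, moduli 1/2 + (1/2)*sqrt(6) and -1/2 + (1/2)*sqrt(6).
Branch term (7/3)*log(1 - δ/(11)): its argument vanishes at δ = 11, a logarithmic branch point, modulus 11.
The radius of convergence is the smallest modulus among the singular points: -1/2 + (1/2)*sqrt(6).


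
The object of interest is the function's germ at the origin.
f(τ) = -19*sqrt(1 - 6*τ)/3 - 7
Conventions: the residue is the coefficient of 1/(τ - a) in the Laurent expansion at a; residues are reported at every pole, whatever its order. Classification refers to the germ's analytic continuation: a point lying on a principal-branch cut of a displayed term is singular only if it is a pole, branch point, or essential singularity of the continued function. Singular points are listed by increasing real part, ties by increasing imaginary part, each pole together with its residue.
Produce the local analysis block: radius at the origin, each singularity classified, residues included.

Radius of convergence at 0: 1/6.
At 1/6: an algebraic (square-root) branch point.

Branch term (-19/3)*sqrt(1 - τ/(1/6)): its argument vanishes at τ = 1/6, a square-root branch point, modulus 1/6.
The radius of convergence is the smallest modulus among the singular points: 1/6.


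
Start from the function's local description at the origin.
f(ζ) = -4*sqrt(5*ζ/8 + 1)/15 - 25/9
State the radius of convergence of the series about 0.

Branch term (-4/15)*sqrt(1 - ζ/(-8/5)): its argument vanishes at ζ = -8/5, a square-root branch point, modulus 8/5.
The radius of convergence is the smallest modulus among the singular points: 8/5.

The radius of convergence is 8/5.


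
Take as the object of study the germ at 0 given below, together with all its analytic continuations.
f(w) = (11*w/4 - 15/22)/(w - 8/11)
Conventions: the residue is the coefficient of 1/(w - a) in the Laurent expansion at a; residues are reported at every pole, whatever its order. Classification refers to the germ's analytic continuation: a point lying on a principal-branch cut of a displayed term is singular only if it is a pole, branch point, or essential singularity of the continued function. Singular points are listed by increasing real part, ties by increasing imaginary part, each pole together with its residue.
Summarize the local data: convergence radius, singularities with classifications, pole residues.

Radius of convergence at 0: 8/11.
At 8/11: a pole of order 1; residue 29/22.

Denominator factor (w - 8/11): pole of order 1 at 8/11, modulus 8/11.
The radius of convergence is the smallest modulus among the singular points: 8/11.
At the order-1 pole 8/11 set g(w) = (w - (8/11))*f(w) = 11*w/4 - 15/22.
Simple pole: residue = g(a) at a = 8/11, which is 29/22.


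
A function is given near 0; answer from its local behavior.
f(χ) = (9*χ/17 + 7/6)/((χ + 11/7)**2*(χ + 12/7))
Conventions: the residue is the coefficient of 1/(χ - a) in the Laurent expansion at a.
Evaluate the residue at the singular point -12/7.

At the order-1 pole -12/7 set g(χ) = (χ - (-12/7))*f(χ) = (9*χ/17 + 7/6)/(χ + 11/7)**2.
Simple pole: residue = g(a) at a = -12/7, which is 1295/102.

The residue is 1295/102.


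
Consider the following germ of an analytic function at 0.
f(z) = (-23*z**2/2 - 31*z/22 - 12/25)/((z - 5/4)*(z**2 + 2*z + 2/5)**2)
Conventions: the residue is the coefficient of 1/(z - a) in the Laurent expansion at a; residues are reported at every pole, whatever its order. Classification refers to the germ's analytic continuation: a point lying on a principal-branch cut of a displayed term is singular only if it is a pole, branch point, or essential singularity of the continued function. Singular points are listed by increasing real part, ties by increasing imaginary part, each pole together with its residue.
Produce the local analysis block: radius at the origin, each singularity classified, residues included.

Denominator factor (z - 5/4): pole of order 1 at 5/4, modulus 5/4.
Denominator factor (z**2 + 2*z + 2/5)^2: discriminant 12/5, real irrational roots -1 + (1/5)*sqrt(15) and -1 - (1/5)*sqrt(15); poles of order 2, moduli 1 - (1/5)*sqrt(15) and 1 + (1/5)*sqrt(15).
The radius of convergence is the smallest modulus among the singular points: 1 - (1/5)*sqrt(15).
The factor z**2 + 2*z + 2/5 splits as (z - a)(z - a') with a = -1 - (1/5)*sqrt(15), a' = -1 + (1/5)*sqrt(15). At the order-2 pole a set g(z) = (z - a)^2*f(z) = [(-23*z**2/2 - 31*z/22 - 12/25)/(z - 5/4)] / (z - a')^2.
Order-2 pole: residue = g'(a); g'(-1 - (1/5)*sqrt(15)) = 11292/22253 + (176117/400554)*sqrt(15), so the residue is 11292/22253 + (176117/400554)*sqrt(15).
The factor z**2 + 2*z + 2/5 splits as (z - a)(z - a') with a = -1 + (1/5)*sqrt(15), a' = -1 - (1/5)*sqrt(15). At the order-2 pole a set g(z) = (z - a)^2*f(z) = [(-23*z**2/2 - 31*z/22 - 12/25)/(z - 5/4)] / (z - a')^2.
Order-2 pole: residue = g'(a); g'(-1 + (1/5)*sqrt(15)) = 11292/22253 - (176117/400554)*sqrt(15), so the residue is 11292/22253 - (176117/400554)*sqrt(15).
At the order-1 pole 5/4 set g(z) = (z - (5/4))*f(z) = (-23*z**2/2 - 31*z/22 - 12/25)/(z**2 + 2*z + 2/5)**2.
Simple pole: residue = g(a) at a = 5/4, which is -22584/22253.
List the singular points by increasing real part (a conjugate pair: the negative imaginary part first).

Radius of convergence at 0: 1 - (1/5)*sqrt(15).
At -1 - (1/5)*sqrt(15): a pole of order 2; residue 11292/22253 + (176117/400554)*sqrt(15).
At -1 + (1/5)*sqrt(15): a pole of order 2; residue 11292/22253 - (176117/400554)*sqrt(15).
At 5/4: a pole of order 1; residue -22584/22253.


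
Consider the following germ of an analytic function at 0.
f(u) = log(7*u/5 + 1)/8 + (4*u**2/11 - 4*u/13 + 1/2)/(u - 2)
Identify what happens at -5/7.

The term (1/8)*log(1 - u/(-5/7)) has argument 1 - -5/7/(-5/7) = 0 at -5/7: a logarithmic (infinitely-sheeted) branch point; the remaining terms are analytic or single-valued there.

The point is a logarithmic branch point.


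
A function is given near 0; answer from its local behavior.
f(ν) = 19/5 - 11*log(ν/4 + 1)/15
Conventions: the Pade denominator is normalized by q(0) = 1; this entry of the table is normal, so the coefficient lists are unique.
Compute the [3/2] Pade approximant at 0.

Taylor coefficients needed (expand at 0): a_0 = 19/5, a_1 = -11/60, a_2 = 11/480, a_3 = -11/2880, a_4 = 11/15360, a_5 = -11/76800.
Write the denominator as Q(ν) = 1 + q1*ν + q2*ν^2. Requiring Q*f - P = O(ν^6) with deg P <= 3 kills the coefficients of ν^4..ν^5 in Q*f:
  ν^4: a_4 + q1*a_3 + q2*a_2 = 0, i.e. 11/15360 + (-11/2880)*q1 + (11/480)*q2 = 0.
  ν^5: a_5 + q1*a_4 + q2*a_3 = 0, i.e. -11/76800 + (11/15360)*q1 + (-11/2880)*q2 = 0.
Solving this linear system: q1 = 3/10, q2 = 3/160.
The numerator is Q*f truncated at degree 3: P0 = a_0 = 19/5; P1 = a_1 + q1*a_0 = 287/300; P2 = a_2 + q1*a_1 + q2*a_0 = 47/1200; P3 = a_3 + q1*a_2 + q2*a_1 = -11/28800.

The Pade approximant has numerator coefficients [19/5, 287/300, 47/1200, -11/28800]; denominator coefficients [1, 3/10, 3/160].


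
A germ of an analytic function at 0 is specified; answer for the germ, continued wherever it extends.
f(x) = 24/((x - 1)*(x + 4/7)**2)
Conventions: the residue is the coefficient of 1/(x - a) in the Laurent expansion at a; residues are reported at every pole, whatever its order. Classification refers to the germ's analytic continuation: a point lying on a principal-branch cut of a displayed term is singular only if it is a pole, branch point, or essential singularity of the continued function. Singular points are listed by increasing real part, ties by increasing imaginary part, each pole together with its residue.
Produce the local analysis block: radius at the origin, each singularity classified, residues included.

Denominator factor (x + 4/7)^2: pole of order 2 at -4/7, modulus 4/7.
Denominator factor (x - 1): pole of order 1 at 1, modulus 1.
The radius of convergence is the smallest modulus among the singular points: 4/7.
At the order-2 pole -4/7 set g(x) = (x - (-4/7))^2*f(x) = 24/(x - 1).
Order-2 pole: residue = g'(a); g'(-4/7) = -1176/121, so the residue is -1176/121.
At the order-1 pole 1 set g(x) = (x - (1))*f(x) = 24/(x + 4/7)**2.
Simple pole: residue = g(a) at a = 1, which is 1176/121.
List the singular points by increasing real part (a conjugate pair: the negative imaginary part first).

Radius of convergence at 0: 4/7.
At -4/7: a pole of order 2; residue -1176/121.
At 1: a pole of order 1; residue 1176/121.
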